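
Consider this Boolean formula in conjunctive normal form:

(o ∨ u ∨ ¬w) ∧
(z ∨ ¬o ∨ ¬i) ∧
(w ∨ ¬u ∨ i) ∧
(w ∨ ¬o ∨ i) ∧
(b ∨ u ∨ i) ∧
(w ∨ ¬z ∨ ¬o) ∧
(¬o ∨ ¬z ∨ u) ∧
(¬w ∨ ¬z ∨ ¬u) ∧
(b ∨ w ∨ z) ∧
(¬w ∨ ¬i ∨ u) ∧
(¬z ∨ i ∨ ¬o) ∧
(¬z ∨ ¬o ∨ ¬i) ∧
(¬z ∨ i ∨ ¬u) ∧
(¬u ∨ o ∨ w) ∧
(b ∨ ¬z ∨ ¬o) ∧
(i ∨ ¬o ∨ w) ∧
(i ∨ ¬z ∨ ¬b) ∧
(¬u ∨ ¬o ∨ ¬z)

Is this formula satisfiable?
Yes

Yes, the formula is satisfiable.

One satisfying assignment is: i=False, w=True, u=True, z=False, o=False, b=False

Verification: With this assignment, all 18 clauses evaluate to true.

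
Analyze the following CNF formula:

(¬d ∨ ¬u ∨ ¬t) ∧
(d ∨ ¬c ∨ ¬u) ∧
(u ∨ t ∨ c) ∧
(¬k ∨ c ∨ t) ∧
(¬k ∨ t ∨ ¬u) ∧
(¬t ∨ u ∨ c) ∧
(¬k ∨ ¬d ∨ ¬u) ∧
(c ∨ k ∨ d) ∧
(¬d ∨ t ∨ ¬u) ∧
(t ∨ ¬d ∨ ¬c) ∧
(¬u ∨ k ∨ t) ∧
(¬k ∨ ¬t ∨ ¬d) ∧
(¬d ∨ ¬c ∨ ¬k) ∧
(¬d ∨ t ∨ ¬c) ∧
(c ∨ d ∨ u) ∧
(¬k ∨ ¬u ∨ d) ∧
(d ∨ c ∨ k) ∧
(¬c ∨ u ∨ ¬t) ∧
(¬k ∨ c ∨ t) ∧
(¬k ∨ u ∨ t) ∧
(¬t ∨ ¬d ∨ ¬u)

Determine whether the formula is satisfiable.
Yes

Yes, the formula is satisfiable.

One satisfying assignment is: k=False, d=False, u=False, t=False, c=True

Verification: With this assignment, all 21 clauses evaluate to true.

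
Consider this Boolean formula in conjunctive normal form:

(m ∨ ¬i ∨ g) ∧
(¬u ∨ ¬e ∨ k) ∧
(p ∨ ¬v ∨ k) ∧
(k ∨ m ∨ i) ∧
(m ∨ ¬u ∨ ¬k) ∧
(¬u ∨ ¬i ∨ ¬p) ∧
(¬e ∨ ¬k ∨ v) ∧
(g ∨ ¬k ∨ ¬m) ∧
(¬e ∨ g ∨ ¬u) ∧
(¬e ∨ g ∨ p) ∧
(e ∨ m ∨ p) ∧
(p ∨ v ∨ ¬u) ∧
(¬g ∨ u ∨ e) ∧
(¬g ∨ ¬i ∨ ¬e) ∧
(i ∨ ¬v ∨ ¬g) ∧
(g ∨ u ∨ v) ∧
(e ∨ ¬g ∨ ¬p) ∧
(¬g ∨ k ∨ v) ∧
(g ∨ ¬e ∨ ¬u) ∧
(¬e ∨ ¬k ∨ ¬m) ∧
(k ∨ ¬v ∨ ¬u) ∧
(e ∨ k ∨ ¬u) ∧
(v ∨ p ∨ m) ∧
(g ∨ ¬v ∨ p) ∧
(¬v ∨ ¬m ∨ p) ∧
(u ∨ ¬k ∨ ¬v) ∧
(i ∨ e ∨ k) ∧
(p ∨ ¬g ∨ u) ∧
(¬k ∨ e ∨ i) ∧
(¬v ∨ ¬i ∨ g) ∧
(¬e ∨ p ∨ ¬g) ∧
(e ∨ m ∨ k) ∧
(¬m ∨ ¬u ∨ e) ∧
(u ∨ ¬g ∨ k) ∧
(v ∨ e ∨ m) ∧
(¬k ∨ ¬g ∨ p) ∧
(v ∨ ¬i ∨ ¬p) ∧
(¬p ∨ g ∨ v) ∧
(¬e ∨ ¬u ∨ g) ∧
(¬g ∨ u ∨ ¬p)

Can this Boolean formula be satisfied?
Yes

Yes, the formula is satisfiable.

One satisfying assignment is: g=False, m=True, e=True, i=False, k=False, p=True, v=True, u=False

Verification: With this assignment, all 40 clauses evaluate to true.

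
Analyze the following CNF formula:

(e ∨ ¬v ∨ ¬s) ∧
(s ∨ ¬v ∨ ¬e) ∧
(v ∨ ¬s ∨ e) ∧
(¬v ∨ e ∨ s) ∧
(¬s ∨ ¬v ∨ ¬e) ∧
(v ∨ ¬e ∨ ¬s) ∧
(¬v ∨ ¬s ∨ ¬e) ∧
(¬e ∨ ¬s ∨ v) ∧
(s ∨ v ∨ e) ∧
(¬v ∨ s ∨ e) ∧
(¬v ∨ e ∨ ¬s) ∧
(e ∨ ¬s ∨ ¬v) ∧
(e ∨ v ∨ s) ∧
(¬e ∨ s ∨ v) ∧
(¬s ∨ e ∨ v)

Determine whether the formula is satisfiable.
No

No, the formula is not satisfiable.

No assignment of truth values to the variables can make all 15 clauses true simultaneously.

The formula is UNSAT (unsatisfiable).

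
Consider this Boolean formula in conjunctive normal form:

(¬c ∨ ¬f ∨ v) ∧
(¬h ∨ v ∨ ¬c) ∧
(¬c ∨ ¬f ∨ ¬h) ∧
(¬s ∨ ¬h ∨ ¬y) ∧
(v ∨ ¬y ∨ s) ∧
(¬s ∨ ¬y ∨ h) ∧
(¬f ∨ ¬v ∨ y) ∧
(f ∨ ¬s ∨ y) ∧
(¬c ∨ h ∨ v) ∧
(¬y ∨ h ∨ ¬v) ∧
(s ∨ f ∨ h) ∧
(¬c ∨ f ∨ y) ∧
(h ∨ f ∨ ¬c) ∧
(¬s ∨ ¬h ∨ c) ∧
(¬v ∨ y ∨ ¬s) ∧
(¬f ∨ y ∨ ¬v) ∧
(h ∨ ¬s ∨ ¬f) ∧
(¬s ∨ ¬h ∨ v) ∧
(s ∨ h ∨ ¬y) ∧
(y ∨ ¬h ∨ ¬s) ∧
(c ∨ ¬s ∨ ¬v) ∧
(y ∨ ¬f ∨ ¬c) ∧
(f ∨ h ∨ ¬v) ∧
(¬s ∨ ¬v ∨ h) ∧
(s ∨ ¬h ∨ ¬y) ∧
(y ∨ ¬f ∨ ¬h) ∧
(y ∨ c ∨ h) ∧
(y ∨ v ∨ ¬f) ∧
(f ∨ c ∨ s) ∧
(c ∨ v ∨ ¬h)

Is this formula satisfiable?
No

No, the formula is not satisfiable.

No assignment of truth values to the variables can make all 30 clauses true simultaneously.

The formula is UNSAT (unsatisfiable).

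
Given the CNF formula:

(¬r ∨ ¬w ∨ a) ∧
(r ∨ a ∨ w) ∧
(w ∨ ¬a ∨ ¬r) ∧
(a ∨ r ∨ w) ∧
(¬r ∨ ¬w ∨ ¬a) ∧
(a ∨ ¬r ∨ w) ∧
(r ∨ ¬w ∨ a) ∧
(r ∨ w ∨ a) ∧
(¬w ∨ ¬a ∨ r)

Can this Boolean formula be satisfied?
Yes

Yes, the formula is satisfiable.

One satisfying assignment is: r=False, w=False, a=True

Verification: With this assignment, all 9 clauses evaluate to true.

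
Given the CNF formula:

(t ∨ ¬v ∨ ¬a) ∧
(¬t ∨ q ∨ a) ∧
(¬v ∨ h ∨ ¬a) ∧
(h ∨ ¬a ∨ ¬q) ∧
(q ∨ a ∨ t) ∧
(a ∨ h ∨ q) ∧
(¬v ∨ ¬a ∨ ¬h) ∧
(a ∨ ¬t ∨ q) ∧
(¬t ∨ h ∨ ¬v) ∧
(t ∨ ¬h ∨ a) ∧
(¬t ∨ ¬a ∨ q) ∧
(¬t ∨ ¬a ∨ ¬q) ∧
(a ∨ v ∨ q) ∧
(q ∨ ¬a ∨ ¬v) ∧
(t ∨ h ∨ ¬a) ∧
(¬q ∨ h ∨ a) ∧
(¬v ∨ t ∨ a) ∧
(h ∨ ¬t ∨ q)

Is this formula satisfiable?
Yes

Yes, the formula is satisfiable.

One satisfying assignment is: h=True, v=False, t=False, q=False, a=True

Verification: With this assignment, all 18 clauses evaluate to true.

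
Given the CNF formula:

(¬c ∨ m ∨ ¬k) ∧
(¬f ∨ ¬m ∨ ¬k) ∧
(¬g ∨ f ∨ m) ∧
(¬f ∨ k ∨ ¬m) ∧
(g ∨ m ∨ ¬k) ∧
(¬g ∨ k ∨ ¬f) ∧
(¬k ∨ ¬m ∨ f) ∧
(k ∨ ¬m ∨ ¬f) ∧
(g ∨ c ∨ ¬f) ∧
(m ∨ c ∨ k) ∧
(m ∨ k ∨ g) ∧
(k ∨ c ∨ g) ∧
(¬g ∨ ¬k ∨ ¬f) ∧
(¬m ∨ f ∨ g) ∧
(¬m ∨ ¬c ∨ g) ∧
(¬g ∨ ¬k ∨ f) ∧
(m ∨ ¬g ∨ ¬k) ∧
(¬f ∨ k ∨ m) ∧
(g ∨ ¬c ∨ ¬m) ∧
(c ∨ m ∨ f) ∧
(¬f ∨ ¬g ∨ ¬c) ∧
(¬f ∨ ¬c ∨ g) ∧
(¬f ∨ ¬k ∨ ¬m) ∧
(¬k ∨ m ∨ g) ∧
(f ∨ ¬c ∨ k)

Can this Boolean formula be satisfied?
Yes

Yes, the formula is satisfiable.

One satisfying assignment is: k=False, g=True, c=False, f=False, m=True

Verification: With this assignment, all 25 clauses evaluate to true.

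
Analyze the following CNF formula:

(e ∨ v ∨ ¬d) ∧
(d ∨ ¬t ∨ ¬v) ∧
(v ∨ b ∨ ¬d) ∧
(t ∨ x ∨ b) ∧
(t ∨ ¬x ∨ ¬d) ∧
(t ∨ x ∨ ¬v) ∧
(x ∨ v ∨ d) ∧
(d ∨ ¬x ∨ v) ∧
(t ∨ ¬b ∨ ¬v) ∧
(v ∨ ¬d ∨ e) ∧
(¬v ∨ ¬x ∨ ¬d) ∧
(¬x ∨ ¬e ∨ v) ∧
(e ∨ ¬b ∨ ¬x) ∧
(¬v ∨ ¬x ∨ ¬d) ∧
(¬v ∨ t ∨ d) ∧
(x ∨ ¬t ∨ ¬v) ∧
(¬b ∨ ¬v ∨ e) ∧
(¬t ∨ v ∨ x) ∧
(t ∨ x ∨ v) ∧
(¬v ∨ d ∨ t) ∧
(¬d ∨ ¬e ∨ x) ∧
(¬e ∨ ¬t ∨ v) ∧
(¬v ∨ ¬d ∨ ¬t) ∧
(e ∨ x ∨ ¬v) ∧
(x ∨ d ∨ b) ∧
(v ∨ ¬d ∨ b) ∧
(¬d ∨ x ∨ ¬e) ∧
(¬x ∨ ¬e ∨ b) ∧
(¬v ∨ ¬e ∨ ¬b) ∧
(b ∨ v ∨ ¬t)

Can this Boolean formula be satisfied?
No

No, the formula is not satisfiable.

No assignment of truth values to the variables can make all 30 clauses true simultaneously.

The formula is UNSAT (unsatisfiable).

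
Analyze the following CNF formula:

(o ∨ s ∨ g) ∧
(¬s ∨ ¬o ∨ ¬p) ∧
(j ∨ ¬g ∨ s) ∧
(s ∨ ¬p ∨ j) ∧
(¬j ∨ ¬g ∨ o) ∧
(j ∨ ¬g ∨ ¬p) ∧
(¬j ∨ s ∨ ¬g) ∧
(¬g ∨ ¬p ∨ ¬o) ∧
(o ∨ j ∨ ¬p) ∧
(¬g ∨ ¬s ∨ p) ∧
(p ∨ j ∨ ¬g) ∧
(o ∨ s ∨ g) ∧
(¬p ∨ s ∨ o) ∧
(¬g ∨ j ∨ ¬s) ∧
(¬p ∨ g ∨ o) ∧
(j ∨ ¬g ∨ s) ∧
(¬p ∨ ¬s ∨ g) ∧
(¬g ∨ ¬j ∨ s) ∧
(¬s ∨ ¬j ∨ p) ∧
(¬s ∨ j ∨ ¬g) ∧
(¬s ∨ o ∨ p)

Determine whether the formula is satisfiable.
Yes

Yes, the formula is satisfiable.

One satisfying assignment is: j=True, g=False, o=True, p=True, s=False

Verification: With this assignment, all 21 clauses evaluate to true.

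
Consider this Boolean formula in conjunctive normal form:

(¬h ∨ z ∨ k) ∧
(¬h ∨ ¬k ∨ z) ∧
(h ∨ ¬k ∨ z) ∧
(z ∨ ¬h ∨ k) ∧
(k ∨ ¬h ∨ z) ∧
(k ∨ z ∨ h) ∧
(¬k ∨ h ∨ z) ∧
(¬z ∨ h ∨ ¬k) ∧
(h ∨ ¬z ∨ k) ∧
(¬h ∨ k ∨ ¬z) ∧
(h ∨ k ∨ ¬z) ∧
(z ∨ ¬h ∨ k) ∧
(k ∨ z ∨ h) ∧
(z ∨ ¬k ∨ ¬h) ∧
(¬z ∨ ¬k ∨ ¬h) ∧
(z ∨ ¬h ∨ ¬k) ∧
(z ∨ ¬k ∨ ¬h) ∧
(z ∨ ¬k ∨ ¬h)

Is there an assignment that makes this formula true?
No

No, the formula is not satisfiable.

No assignment of truth values to the variables can make all 18 clauses true simultaneously.

The formula is UNSAT (unsatisfiable).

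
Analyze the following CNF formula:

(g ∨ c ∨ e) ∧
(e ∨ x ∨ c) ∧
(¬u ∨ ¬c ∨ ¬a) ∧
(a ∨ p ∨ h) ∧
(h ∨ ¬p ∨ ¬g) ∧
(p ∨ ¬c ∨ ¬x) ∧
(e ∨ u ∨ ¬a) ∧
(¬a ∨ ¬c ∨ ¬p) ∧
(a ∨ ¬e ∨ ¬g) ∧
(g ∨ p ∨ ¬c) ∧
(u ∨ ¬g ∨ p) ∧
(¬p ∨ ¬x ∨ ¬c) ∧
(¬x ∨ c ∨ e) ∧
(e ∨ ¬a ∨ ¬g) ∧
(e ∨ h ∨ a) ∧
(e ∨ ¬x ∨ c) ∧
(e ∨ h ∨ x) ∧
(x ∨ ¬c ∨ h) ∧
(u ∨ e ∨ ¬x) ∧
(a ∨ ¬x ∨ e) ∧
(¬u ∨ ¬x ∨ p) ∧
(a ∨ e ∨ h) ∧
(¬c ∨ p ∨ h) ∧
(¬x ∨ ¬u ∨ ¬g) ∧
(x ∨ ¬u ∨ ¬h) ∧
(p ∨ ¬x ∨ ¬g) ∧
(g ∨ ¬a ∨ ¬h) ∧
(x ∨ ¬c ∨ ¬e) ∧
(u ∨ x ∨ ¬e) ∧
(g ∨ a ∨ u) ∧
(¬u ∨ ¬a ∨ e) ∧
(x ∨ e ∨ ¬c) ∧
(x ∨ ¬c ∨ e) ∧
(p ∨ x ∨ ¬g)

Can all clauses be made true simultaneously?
Yes

Yes, the formula is satisfiable.

One satisfying assignment is: a=False, g=False, p=True, h=False, u=True, e=True, c=False, x=False

Verification: With this assignment, all 34 clauses evaluate to true.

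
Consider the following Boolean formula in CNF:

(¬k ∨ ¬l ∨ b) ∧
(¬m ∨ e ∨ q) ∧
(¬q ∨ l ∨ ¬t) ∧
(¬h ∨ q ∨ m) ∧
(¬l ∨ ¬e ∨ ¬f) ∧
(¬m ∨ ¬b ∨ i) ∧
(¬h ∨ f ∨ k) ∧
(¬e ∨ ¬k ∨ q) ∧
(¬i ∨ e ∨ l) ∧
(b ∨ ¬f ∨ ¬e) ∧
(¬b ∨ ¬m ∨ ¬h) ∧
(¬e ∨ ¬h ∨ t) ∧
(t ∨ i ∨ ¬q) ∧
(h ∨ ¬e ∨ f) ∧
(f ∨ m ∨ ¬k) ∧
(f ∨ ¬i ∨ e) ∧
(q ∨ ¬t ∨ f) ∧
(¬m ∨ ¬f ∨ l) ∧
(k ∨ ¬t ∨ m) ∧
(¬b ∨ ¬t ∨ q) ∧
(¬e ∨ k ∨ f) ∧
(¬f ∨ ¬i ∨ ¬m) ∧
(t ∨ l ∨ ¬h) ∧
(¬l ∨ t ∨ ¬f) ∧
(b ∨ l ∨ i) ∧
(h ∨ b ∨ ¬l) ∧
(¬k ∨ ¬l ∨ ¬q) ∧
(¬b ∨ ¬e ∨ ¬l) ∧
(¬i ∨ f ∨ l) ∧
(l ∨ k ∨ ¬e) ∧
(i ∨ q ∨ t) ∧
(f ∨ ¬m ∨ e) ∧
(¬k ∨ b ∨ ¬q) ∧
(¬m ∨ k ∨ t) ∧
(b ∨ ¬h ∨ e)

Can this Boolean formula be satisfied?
Yes

Yes, the formula is satisfiable.

One satisfying assignment is: t=False, m=False, q=True, h=False, i=True, f=True, b=True, e=True, l=False, k=True

Verification: With this assignment, all 35 clauses evaluate to true.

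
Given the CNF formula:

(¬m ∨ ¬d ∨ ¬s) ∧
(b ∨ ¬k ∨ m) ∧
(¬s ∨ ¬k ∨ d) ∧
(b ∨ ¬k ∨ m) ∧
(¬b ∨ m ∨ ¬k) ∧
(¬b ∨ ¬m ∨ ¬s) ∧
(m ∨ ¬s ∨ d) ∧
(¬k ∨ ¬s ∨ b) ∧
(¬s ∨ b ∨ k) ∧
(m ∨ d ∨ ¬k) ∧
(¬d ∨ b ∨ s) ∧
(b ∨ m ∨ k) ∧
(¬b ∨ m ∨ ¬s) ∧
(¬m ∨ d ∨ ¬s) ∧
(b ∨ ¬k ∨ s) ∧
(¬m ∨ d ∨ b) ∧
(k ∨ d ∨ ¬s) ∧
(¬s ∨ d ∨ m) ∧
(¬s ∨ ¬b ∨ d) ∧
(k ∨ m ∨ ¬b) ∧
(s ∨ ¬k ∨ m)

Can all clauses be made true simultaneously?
Yes

Yes, the formula is satisfiable.

One satisfying assignment is: d=False, b=True, s=False, k=True, m=True

Verification: With this assignment, all 21 clauses evaluate to true.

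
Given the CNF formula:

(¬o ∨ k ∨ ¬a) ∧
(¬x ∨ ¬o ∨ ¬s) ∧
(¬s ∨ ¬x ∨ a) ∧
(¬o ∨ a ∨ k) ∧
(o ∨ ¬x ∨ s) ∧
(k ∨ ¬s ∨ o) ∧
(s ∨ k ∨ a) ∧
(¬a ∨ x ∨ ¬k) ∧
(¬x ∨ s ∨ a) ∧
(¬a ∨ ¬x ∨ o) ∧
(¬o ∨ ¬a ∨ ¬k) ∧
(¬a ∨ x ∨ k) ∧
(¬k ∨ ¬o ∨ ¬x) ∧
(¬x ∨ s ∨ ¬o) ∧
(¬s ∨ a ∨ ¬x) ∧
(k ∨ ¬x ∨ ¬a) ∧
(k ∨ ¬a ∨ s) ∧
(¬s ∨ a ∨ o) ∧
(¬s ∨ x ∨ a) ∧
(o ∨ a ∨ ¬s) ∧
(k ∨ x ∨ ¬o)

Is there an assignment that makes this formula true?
Yes

Yes, the formula is satisfiable.

One satisfying assignment is: k=True, s=False, x=False, o=False, a=False

Verification: With this assignment, all 21 clauses evaluate to true.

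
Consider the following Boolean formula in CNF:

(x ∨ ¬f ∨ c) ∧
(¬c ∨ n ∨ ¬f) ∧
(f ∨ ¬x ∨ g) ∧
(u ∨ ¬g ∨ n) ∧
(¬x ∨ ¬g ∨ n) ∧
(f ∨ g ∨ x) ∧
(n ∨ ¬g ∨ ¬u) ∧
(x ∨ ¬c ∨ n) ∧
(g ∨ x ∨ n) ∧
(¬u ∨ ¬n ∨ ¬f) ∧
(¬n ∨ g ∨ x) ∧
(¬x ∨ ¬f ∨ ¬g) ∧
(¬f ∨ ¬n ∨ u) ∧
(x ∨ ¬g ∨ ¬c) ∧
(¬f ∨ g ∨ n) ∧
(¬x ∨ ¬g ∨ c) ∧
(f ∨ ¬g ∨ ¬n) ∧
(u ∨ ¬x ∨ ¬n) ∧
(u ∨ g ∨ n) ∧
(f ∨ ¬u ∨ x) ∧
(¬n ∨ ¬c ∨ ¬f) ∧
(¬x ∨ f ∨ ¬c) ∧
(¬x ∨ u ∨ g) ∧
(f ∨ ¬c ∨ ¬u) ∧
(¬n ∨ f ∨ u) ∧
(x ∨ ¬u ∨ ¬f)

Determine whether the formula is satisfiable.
No

No, the formula is not satisfiable.

No assignment of truth values to the variables can make all 26 clauses true simultaneously.

The formula is UNSAT (unsatisfiable).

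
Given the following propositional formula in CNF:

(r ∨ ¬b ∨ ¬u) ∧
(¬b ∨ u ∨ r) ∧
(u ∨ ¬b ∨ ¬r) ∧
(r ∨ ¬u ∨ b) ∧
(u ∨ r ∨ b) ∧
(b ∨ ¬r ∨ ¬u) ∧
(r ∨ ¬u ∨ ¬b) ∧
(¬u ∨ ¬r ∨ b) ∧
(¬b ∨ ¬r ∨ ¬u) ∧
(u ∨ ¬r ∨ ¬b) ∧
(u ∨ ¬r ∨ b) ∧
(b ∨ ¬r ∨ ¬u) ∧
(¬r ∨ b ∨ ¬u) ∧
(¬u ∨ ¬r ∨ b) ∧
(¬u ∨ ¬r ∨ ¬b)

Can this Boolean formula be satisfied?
No

No, the formula is not satisfiable.

No assignment of truth values to the variables can make all 15 clauses true simultaneously.

The formula is UNSAT (unsatisfiable).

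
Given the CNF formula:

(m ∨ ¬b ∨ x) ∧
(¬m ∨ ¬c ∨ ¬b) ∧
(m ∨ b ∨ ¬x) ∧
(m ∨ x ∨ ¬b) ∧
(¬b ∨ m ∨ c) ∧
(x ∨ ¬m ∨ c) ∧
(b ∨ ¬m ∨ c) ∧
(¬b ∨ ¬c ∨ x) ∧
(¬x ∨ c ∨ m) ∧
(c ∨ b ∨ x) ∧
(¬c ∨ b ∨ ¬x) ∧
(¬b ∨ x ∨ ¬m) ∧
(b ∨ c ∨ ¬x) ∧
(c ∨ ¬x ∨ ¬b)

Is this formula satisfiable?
Yes

Yes, the formula is satisfiable.

One satisfying assignment is: b=False, m=True, c=True, x=False

Verification: With this assignment, all 14 clauses evaluate to true.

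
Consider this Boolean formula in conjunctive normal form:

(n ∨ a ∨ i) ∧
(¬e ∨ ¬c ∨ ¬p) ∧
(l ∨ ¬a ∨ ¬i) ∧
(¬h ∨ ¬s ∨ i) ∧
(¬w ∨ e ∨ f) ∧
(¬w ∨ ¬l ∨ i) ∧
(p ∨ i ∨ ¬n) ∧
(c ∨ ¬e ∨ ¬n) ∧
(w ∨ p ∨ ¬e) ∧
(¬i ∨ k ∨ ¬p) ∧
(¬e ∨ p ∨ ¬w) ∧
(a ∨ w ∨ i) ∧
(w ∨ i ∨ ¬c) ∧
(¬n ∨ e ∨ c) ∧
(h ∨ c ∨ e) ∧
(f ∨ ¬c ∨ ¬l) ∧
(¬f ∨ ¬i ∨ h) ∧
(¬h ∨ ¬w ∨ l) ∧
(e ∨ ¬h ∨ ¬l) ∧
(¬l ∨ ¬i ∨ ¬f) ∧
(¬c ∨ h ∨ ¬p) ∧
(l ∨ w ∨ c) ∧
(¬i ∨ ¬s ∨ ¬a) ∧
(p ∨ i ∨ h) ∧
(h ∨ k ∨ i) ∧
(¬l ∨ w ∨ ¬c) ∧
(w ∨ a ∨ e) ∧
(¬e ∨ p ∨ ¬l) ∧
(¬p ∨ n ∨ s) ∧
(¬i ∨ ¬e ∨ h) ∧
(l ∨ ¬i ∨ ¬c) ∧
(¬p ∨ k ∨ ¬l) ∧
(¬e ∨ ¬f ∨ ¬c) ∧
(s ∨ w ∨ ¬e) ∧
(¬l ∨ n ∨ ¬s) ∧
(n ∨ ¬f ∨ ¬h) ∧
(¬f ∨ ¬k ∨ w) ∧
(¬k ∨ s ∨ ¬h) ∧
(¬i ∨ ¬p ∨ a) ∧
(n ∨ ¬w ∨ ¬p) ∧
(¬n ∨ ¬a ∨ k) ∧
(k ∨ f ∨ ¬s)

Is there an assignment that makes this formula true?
No

No, the formula is not satisfiable.

No assignment of truth values to the variables can make all 42 clauses true simultaneously.

The formula is UNSAT (unsatisfiable).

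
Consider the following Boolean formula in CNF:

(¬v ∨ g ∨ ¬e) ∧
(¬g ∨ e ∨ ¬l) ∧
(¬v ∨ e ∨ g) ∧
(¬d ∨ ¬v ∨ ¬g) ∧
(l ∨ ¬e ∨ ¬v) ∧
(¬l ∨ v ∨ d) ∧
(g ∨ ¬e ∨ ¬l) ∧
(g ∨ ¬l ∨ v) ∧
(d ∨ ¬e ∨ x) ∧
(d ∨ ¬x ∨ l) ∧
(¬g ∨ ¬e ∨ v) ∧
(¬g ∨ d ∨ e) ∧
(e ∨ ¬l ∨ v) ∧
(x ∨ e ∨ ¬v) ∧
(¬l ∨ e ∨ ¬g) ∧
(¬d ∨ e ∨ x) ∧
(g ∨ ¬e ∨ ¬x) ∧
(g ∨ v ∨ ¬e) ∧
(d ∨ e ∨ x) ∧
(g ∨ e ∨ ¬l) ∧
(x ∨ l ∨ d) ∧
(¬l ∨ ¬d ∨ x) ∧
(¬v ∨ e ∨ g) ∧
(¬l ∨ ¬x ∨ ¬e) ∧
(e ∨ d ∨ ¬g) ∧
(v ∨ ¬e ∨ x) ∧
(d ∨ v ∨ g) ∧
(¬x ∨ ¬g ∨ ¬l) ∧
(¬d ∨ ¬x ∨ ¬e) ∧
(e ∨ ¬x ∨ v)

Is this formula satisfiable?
No

No, the formula is not satisfiable.

No assignment of truth values to the variables can make all 30 clauses true simultaneously.

The formula is UNSAT (unsatisfiable).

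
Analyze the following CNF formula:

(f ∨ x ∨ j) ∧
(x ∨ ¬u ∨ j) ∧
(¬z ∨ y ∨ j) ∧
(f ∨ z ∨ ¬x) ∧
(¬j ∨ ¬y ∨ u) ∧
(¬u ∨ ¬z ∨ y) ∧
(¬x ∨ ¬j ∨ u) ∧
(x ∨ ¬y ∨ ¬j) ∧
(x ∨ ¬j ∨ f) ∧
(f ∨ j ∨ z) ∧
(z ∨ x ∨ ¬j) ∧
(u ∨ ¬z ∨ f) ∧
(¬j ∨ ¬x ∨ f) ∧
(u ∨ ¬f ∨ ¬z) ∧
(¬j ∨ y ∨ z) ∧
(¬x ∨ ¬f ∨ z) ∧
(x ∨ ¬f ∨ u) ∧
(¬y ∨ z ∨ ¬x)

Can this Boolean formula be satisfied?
Yes

Yes, the formula is satisfiable.

One satisfying assignment is: u=True, y=True, f=False, z=True, j=False, x=True

Verification: With this assignment, all 18 clauses evaluate to true.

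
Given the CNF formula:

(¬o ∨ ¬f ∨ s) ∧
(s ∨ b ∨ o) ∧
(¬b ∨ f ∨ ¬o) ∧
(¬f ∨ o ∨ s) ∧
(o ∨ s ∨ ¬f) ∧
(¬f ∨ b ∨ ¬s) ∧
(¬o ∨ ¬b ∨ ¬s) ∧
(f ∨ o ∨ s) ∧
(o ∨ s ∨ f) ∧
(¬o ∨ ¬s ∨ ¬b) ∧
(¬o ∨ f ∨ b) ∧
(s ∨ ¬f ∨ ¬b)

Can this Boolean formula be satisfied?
Yes

Yes, the formula is satisfiable.

One satisfying assignment is: f=False, b=False, s=True, o=False

Verification: With this assignment, all 12 clauses evaluate to true.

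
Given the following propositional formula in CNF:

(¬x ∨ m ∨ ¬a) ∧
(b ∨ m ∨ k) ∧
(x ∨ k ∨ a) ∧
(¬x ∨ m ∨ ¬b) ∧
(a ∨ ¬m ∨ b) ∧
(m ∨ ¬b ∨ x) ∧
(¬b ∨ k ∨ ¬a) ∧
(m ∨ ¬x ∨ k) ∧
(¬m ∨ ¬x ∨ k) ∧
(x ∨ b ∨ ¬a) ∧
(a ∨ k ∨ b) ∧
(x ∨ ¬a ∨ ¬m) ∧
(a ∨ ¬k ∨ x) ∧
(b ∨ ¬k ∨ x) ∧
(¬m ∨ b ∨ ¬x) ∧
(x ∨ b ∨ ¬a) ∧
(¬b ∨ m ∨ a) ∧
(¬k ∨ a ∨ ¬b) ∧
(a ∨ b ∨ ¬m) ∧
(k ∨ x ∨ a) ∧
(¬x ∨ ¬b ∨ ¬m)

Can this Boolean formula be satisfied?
Yes

Yes, the formula is satisfiable.

One satisfying assignment is: b=False, x=True, a=False, m=False, k=True

Verification: With this assignment, all 21 clauses evaluate to true.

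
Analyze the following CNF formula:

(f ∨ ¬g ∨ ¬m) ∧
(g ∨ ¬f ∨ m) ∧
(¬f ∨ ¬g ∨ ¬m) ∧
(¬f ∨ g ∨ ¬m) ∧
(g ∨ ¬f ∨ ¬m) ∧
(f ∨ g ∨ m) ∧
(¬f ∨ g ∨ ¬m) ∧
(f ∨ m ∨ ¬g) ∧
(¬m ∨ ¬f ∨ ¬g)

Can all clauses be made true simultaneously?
Yes

Yes, the formula is satisfiable.

One satisfying assignment is: f=True, m=False, g=True

Verification: With this assignment, all 9 clauses evaluate to true.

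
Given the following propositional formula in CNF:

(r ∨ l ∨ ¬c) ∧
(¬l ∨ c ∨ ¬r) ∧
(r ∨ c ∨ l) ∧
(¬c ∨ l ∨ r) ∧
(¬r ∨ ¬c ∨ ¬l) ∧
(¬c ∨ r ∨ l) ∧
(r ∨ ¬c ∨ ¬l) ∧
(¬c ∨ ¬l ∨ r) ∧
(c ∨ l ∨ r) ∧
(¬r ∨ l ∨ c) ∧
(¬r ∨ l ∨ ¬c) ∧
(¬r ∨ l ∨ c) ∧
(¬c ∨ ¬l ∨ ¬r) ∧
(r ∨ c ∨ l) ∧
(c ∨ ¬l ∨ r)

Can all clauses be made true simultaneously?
No

No, the formula is not satisfiable.

No assignment of truth values to the variables can make all 15 clauses true simultaneously.

The formula is UNSAT (unsatisfiable).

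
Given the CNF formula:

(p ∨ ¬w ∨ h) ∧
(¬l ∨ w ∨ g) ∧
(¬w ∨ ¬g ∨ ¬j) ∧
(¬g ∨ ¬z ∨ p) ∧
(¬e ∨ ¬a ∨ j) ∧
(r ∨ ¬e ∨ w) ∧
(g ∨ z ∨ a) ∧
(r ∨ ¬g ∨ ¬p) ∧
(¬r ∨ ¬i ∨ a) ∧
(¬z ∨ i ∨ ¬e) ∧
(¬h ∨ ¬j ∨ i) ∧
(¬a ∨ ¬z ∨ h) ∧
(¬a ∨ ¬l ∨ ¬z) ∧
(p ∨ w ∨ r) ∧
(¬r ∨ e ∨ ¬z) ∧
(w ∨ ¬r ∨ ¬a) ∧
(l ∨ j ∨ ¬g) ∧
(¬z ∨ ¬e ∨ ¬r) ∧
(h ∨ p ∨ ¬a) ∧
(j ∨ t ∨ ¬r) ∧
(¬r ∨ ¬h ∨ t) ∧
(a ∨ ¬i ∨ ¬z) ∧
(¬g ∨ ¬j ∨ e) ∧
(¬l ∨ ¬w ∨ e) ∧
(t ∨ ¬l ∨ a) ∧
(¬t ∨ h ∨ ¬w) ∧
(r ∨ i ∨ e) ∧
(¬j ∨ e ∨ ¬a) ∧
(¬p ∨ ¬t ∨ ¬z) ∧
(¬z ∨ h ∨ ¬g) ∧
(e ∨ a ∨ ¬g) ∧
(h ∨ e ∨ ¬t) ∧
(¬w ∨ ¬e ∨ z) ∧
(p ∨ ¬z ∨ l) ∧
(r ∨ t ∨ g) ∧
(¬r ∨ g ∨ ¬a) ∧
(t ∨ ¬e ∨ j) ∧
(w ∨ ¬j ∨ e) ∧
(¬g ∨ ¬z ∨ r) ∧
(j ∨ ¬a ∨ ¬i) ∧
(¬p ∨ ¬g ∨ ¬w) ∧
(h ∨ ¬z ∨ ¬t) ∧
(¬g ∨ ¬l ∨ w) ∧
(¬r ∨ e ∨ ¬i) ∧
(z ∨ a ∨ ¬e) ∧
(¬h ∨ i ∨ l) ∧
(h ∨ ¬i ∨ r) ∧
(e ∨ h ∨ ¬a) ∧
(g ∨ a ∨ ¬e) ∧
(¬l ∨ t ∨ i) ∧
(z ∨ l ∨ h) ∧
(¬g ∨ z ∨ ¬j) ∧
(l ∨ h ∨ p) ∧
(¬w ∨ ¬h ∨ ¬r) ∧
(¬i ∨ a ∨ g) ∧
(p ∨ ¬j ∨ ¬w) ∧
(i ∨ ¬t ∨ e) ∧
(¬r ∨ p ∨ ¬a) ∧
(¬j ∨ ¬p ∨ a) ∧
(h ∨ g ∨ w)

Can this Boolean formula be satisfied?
No

No, the formula is not satisfiable.

No assignment of truth values to the variables can make all 60 clauses true simultaneously.

The formula is UNSAT (unsatisfiable).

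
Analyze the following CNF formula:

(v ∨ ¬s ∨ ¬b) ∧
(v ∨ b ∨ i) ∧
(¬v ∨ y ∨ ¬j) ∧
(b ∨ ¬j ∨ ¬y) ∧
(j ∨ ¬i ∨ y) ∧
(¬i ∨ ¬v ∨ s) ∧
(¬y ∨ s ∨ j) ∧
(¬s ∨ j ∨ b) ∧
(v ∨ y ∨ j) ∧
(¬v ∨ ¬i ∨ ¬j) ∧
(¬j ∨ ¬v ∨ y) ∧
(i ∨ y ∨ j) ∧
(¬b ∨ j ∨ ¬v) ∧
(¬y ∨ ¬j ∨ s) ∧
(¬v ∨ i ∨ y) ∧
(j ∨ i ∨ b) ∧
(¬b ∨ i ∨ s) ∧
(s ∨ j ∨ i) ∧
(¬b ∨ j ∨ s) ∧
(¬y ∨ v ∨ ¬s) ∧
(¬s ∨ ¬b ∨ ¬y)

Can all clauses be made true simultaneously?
Yes

Yes, the formula is satisfiable.

One satisfying assignment is: y=False, s=False, j=True, b=True, v=False, i=True

Verification: With this assignment, all 21 clauses evaluate to true.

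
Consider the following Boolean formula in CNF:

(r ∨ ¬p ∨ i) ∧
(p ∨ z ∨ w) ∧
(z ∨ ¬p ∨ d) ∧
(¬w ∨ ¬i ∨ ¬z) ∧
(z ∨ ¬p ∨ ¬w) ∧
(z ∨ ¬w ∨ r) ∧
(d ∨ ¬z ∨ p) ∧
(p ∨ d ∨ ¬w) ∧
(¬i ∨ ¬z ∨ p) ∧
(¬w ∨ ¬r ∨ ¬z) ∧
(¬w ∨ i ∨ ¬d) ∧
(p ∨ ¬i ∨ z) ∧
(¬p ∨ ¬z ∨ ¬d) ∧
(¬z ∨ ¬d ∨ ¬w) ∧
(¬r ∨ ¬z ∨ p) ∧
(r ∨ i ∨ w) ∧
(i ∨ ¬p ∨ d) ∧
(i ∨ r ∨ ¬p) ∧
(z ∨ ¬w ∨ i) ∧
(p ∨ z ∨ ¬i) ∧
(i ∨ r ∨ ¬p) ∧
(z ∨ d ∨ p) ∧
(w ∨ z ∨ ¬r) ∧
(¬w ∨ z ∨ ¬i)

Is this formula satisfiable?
Yes

Yes, the formula is satisfiable.

One satisfying assignment is: i=True, p=True, z=False, r=False, w=False, d=True

Verification: With this assignment, all 24 clauses evaluate to true.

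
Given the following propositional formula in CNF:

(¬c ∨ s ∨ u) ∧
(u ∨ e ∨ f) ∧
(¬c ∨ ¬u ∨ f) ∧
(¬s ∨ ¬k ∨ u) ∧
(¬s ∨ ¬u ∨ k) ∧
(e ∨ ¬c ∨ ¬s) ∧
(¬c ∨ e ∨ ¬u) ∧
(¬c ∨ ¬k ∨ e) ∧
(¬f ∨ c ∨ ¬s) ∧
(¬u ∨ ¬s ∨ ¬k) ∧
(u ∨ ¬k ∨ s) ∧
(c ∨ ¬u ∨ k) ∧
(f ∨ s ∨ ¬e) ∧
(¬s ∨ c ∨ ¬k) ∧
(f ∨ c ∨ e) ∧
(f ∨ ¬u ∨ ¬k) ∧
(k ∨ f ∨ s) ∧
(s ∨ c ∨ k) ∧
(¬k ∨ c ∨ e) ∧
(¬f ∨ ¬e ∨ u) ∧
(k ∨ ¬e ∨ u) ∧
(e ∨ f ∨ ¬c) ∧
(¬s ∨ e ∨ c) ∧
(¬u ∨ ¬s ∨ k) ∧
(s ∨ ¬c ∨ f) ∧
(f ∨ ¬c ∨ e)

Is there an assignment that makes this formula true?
Yes

Yes, the formula is satisfiable.

One satisfying assignment is: f=True, s=False, u=True, e=True, c=False, k=True

Verification: With this assignment, all 26 clauses evaluate to true.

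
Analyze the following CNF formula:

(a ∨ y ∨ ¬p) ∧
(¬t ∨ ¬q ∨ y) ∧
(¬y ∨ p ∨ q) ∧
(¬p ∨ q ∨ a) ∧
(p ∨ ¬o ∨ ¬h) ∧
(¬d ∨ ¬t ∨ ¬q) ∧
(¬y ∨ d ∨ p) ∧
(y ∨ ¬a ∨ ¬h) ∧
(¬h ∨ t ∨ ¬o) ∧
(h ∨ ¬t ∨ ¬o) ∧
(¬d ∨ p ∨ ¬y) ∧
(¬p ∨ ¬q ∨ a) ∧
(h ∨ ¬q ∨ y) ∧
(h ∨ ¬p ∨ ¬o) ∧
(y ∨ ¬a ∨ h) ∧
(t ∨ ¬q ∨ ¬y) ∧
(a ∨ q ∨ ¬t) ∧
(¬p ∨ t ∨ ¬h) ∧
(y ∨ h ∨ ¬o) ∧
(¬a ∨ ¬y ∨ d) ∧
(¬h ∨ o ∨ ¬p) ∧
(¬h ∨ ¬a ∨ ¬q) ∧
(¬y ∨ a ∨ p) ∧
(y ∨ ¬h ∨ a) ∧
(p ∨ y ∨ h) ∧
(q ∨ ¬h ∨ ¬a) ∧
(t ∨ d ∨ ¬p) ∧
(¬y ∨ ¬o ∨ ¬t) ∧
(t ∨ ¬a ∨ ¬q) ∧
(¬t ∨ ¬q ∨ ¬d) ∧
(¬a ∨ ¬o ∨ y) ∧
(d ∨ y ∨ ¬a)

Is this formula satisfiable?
Yes

Yes, the formula is satisfiable.

One satisfying assignment is: t=False, d=True, o=False, p=True, q=False, h=False, y=True, a=True

Verification: With this assignment, all 32 clauses evaluate to true.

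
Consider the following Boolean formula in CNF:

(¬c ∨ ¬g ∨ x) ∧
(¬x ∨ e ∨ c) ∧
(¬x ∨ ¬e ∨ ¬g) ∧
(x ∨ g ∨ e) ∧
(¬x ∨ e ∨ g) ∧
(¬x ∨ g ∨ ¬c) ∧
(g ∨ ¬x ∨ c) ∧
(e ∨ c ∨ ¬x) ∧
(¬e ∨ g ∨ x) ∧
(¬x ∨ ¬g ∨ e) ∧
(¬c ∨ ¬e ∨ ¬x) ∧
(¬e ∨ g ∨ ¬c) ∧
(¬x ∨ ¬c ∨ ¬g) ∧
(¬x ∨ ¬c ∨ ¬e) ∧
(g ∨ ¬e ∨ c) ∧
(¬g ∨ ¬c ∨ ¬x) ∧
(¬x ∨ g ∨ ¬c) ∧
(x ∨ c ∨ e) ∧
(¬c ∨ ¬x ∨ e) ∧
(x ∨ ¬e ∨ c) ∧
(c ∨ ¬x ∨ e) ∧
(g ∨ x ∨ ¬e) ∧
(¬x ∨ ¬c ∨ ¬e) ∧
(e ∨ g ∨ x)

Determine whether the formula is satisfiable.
No

No, the formula is not satisfiable.

No assignment of truth values to the variables can make all 24 clauses true simultaneously.

The formula is UNSAT (unsatisfiable).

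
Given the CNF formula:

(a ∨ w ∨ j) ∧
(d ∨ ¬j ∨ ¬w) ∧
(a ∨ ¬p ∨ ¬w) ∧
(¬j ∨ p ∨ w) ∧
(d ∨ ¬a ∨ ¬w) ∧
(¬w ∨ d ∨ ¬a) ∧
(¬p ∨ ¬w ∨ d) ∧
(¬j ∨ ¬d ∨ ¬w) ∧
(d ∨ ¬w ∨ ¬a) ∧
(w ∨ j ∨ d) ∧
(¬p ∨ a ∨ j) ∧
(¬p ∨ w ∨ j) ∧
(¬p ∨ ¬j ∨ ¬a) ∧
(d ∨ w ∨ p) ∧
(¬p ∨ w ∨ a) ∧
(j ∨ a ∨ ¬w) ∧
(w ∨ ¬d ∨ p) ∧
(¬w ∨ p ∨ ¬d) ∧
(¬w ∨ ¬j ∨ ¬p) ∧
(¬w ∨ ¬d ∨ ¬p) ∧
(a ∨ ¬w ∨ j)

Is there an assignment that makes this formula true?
No

No, the formula is not satisfiable.

No assignment of truth values to the variables can make all 21 clauses true simultaneously.

The formula is UNSAT (unsatisfiable).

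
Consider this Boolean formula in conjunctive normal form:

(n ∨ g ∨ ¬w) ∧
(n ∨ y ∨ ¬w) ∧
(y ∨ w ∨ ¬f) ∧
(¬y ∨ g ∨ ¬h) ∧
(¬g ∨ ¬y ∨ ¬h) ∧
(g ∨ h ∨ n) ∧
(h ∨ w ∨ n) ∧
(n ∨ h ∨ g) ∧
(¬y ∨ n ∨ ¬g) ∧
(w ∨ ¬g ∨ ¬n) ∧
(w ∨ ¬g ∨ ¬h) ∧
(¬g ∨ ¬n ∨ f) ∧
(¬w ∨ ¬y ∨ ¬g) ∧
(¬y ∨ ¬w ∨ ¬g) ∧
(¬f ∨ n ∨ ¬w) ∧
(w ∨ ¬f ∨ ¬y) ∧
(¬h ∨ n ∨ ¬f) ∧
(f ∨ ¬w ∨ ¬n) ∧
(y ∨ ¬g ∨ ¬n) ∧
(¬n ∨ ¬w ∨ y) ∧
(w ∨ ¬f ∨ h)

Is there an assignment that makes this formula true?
Yes

Yes, the formula is satisfiable.

One satisfying assignment is: n=True, h=False, w=False, g=False, y=False, f=False

Verification: With this assignment, all 21 clauses evaluate to true.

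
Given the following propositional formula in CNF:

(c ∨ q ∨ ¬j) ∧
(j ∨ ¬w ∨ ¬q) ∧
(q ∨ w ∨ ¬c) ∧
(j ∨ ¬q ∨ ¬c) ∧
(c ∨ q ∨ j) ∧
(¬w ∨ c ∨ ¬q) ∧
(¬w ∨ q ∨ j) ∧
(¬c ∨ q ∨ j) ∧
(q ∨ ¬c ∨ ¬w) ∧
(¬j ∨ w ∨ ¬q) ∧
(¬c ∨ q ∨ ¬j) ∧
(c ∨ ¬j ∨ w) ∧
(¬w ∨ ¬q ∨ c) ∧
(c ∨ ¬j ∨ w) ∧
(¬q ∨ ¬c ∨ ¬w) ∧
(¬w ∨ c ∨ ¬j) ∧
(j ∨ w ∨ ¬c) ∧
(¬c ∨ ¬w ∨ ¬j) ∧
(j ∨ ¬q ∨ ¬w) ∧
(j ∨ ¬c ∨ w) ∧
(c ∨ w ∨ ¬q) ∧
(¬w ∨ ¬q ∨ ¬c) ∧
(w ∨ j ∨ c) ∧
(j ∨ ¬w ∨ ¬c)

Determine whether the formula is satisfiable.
No

No, the formula is not satisfiable.

No assignment of truth values to the variables can make all 24 clauses true simultaneously.

The formula is UNSAT (unsatisfiable).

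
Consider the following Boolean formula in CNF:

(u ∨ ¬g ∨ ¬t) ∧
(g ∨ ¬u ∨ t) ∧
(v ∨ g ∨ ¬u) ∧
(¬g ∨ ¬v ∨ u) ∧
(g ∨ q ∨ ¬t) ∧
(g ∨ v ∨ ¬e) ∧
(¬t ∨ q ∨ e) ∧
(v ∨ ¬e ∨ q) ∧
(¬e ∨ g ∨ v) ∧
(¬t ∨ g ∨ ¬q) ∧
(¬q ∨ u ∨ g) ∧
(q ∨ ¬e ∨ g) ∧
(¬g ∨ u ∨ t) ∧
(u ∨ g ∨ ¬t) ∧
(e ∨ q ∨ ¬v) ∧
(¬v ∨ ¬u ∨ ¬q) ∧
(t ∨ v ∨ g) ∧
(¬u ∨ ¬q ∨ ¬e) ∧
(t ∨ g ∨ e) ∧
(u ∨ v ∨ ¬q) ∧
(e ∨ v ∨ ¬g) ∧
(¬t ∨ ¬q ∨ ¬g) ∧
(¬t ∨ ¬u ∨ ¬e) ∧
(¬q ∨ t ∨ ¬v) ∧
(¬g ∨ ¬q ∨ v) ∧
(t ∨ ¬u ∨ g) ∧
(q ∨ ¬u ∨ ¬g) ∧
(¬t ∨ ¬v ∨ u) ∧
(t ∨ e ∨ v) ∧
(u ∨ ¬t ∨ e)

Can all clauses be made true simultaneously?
No

No, the formula is not satisfiable.

No assignment of truth values to the variables can make all 30 clauses true simultaneously.

The formula is UNSAT (unsatisfiable).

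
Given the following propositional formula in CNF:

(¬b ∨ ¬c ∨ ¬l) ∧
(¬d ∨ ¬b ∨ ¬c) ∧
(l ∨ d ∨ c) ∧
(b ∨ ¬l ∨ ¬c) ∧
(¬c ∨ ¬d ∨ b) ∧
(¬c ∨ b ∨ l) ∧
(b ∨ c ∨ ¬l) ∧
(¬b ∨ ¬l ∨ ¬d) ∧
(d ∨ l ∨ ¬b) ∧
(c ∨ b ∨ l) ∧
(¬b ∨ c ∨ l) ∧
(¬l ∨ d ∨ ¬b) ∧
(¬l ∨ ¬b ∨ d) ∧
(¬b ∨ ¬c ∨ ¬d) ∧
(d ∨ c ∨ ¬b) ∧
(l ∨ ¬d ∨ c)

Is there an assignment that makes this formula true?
No

No, the formula is not satisfiable.

No assignment of truth values to the variables can make all 16 clauses true simultaneously.

The formula is UNSAT (unsatisfiable).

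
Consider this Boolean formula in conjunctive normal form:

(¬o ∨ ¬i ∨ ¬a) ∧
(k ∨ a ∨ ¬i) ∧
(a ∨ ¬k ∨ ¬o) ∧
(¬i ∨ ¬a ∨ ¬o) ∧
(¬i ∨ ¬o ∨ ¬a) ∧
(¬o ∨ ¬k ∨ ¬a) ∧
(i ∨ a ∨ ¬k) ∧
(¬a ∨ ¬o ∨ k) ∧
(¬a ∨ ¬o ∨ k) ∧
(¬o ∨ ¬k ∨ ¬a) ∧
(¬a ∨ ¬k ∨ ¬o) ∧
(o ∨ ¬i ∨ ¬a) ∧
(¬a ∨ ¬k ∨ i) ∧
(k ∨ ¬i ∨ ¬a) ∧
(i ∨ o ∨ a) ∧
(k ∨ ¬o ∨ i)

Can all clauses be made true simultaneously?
Yes

Yes, the formula is satisfiable.

One satisfying assignment is: k=False, o=False, a=True, i=False

Verification: With this assignment, all 16 clauses evaluate to true.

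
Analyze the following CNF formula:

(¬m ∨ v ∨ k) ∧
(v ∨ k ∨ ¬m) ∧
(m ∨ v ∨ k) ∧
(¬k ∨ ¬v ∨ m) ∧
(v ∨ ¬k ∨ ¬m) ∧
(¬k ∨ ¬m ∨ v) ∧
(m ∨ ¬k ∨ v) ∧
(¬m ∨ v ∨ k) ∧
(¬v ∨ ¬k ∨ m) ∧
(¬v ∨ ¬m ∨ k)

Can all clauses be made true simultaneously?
Yes

Yes, the formula is satisfiable.

One satisfying assignment is: m=False, v=True, k=False

Verification: With this assignment, all 10 clauses evaluate to true.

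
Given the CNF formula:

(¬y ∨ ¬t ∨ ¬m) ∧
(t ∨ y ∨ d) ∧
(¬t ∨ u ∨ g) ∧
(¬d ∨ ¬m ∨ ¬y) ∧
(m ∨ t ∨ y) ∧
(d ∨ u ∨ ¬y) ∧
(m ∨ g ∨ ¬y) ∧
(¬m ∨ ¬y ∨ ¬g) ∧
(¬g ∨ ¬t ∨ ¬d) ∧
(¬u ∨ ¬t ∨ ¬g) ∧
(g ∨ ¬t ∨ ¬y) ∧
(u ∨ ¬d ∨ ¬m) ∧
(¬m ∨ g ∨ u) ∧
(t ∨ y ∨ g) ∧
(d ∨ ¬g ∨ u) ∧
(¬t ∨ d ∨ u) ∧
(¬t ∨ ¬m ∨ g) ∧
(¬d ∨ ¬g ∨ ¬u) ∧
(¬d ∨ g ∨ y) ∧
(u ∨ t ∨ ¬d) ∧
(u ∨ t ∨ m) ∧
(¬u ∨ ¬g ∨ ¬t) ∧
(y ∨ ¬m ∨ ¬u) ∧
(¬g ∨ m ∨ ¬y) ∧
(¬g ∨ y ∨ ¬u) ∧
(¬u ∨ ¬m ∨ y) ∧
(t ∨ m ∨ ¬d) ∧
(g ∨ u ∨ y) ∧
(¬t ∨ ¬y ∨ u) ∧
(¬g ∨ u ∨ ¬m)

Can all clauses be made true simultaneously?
Yes

Yes, the formula is satisfiable.

One satisfying assignment is: g=False, t=False, m=True, d=False, y=True, u=True

Verification: With this assignment, all 30 clauses evaluate to true.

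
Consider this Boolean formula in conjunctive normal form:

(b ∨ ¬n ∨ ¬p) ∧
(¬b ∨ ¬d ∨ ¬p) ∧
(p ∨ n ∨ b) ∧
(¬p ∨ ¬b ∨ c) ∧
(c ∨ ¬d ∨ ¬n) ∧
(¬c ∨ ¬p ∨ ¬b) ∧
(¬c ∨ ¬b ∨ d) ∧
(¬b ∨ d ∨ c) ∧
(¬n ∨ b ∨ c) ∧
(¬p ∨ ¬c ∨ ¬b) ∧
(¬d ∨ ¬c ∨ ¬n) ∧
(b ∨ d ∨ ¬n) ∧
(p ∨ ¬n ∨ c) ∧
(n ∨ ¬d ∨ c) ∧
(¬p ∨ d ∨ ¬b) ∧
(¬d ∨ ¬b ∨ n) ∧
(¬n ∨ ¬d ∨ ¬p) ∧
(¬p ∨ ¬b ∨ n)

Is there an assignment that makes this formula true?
Yes

Yes, the formula is satisfiable.

One satisfying assignment is: p=True, b=False, d=False, c=False, n=False

Verification: With this assignment, all 18 clauses evaluate to true.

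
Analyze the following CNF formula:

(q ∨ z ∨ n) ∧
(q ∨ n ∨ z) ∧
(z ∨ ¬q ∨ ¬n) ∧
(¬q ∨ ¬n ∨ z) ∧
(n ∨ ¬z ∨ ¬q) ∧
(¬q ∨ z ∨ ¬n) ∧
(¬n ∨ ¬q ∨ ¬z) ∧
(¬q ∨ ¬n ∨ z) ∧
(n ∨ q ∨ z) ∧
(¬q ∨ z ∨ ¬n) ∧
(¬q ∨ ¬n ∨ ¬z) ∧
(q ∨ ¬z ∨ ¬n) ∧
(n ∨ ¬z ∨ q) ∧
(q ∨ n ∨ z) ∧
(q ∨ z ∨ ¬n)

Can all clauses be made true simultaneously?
Yes

Yes, the formula is satisfiable.

One satisfying assignment is: z=False, q=True, n=False

Verification: With this assignment, all 15 clauses evaluate to true.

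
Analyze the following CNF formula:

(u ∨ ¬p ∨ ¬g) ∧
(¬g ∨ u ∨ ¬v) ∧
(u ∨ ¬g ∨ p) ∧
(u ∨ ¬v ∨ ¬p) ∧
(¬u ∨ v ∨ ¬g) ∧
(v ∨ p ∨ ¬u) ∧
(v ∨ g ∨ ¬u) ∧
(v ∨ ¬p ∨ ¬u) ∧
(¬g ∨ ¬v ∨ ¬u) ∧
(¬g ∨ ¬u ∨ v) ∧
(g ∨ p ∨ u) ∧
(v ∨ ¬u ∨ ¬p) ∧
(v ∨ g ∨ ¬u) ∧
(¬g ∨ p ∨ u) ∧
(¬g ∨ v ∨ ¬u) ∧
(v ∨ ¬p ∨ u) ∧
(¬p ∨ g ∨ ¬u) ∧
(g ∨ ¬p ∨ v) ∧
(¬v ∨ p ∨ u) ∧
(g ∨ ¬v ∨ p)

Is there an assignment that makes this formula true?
No

No, the formula is not satisfiable.

No assignment of truth values to the variables can make all 20 clauses true simultaneously.

The formula is UNSAT (unsatisfiable).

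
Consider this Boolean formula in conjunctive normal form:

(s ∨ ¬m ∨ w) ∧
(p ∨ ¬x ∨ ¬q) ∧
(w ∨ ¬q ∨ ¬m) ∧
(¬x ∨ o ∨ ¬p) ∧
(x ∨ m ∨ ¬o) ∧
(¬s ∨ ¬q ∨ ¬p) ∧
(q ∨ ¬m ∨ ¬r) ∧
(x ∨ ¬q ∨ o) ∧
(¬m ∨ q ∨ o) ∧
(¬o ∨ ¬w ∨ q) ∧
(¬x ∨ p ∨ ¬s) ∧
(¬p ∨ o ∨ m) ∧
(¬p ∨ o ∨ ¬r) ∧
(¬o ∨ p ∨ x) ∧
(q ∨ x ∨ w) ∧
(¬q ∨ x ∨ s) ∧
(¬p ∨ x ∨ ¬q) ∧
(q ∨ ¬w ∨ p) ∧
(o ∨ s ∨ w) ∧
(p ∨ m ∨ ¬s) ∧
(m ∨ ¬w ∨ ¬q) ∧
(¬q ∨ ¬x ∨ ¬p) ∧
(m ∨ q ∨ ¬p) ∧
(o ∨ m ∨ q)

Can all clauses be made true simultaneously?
Yes

Yes, the formula is satisfiable.

One satisfying assignment is: x=True, w=False, m=False, q=False, o=True, r=False, p=False, s=False

Verification: With this assignment, all 24 clauses evaluate to true.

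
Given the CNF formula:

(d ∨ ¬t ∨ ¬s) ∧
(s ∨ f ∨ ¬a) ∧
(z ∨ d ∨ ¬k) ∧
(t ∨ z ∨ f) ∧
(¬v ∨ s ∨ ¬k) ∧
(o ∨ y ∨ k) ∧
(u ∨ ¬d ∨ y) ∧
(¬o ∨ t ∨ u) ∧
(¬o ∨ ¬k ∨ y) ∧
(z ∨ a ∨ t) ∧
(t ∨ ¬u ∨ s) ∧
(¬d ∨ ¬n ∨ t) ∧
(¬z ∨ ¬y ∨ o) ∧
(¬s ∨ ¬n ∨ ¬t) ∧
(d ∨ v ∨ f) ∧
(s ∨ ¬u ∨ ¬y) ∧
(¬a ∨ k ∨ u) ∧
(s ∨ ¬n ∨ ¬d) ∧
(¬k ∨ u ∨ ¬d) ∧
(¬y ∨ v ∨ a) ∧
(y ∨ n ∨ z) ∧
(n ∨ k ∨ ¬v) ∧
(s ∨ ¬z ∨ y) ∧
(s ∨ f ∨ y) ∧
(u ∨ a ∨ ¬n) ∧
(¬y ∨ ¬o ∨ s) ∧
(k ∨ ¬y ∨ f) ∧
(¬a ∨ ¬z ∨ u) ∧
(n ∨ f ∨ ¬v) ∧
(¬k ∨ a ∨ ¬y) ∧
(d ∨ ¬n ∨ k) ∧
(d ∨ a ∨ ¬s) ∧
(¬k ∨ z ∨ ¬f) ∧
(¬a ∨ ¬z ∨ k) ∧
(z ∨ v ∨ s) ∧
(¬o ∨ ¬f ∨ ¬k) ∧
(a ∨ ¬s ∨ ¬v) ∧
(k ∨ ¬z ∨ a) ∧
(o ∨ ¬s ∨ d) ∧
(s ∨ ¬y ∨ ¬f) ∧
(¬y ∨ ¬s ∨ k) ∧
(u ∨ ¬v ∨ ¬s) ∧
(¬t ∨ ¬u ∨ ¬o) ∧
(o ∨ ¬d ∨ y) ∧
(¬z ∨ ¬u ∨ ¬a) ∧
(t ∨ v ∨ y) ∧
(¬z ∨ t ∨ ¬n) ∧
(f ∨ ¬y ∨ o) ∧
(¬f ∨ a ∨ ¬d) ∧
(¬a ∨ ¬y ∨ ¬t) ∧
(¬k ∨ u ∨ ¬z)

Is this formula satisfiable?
No

No, the formula is not satisfiable.

No assignment of truth values to the variables can make all 51 clauses true simultaneously.

The formula is UNSAT (unsatisfiable).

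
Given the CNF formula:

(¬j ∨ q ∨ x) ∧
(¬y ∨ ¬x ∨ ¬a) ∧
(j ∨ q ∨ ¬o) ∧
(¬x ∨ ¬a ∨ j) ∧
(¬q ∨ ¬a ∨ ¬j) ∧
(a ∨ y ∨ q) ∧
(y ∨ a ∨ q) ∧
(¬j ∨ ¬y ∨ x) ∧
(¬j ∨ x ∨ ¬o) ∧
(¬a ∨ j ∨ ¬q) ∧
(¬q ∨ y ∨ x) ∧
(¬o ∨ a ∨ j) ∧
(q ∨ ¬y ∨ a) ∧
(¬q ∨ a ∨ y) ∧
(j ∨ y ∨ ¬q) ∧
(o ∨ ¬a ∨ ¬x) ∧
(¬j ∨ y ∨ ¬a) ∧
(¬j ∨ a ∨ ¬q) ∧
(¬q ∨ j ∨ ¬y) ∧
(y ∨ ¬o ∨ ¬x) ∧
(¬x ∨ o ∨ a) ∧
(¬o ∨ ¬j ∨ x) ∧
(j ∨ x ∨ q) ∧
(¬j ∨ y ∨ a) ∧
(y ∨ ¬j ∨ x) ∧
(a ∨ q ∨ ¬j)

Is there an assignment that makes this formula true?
No

No, the formula is not satisfiable.

No assignment of truth values to the variables can make all 26 clauses true simultaneously.

The formula is UNSAT (unsatisfiable).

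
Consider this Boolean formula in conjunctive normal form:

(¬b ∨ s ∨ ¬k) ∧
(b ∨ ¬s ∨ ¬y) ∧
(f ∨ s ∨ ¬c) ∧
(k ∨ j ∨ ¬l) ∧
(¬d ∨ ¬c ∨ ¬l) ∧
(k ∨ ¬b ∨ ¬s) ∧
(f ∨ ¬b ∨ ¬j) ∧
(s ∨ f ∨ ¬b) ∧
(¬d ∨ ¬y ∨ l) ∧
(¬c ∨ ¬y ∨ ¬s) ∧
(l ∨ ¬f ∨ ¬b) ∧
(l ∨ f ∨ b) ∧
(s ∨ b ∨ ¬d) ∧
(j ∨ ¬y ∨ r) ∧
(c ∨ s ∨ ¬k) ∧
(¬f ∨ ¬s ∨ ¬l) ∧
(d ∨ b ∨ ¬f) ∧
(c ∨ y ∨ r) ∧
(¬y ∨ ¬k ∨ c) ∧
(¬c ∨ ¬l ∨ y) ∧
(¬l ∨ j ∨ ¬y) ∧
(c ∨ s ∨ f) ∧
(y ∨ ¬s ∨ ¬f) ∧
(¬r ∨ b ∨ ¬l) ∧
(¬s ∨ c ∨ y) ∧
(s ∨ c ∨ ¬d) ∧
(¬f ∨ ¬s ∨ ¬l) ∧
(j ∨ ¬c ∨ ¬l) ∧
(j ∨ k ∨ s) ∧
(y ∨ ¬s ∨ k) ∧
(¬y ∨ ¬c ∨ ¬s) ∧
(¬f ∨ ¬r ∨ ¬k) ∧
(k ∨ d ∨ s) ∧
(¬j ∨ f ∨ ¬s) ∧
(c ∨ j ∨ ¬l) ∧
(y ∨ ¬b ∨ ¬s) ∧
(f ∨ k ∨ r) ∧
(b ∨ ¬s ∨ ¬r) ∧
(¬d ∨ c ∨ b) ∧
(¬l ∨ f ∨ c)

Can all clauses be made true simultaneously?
No

No, the formula is not satisfiable.

No assignment of truth values to the variables can make all 40 clauses true simultaneously.

The formula is UNSAT (unsatisfiable).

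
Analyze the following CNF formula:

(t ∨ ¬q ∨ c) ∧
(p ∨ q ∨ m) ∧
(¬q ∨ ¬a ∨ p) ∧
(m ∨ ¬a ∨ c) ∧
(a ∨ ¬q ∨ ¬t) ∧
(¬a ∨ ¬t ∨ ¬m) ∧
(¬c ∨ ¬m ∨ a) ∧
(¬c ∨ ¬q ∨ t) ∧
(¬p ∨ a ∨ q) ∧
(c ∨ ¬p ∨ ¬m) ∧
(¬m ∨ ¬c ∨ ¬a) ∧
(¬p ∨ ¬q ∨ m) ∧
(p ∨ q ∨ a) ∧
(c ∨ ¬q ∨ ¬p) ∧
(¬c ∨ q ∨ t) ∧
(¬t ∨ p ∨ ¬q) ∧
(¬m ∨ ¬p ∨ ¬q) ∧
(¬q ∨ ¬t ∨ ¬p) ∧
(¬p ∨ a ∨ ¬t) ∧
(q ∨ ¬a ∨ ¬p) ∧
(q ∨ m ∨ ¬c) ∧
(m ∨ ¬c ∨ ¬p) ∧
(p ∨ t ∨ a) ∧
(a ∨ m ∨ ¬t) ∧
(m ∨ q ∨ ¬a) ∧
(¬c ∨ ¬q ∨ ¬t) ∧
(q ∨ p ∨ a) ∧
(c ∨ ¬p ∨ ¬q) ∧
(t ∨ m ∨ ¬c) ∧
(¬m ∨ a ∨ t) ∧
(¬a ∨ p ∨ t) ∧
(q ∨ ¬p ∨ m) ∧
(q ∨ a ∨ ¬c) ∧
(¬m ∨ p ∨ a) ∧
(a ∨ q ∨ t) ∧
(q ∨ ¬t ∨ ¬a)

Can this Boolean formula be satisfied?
No

No, the formula is not satisfiable.

No assignment of truth values to the variables can make all 36 clauses true simultaneously.

The formula is UNSAT (unsatisfiable).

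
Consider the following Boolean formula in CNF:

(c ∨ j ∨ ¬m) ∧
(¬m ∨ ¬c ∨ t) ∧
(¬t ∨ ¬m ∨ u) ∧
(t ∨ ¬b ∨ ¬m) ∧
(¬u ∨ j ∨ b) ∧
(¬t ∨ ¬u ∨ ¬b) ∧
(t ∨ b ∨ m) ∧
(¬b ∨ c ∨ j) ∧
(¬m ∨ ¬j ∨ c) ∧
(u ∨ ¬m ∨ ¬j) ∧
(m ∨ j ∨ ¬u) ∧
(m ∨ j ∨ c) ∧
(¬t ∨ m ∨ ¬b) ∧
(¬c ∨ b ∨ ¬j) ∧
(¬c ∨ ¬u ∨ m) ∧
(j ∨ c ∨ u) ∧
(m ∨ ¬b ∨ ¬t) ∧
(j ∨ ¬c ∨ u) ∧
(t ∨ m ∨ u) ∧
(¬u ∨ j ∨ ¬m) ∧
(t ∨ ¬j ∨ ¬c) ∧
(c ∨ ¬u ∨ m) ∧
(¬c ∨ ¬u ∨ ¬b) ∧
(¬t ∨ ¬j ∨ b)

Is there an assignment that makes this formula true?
No

No, the formula is not satisfiable.

No assignment of truth values to the variables can make all 24 clauses true simultaneously.

The formula is UNSAT (unsatisfiable).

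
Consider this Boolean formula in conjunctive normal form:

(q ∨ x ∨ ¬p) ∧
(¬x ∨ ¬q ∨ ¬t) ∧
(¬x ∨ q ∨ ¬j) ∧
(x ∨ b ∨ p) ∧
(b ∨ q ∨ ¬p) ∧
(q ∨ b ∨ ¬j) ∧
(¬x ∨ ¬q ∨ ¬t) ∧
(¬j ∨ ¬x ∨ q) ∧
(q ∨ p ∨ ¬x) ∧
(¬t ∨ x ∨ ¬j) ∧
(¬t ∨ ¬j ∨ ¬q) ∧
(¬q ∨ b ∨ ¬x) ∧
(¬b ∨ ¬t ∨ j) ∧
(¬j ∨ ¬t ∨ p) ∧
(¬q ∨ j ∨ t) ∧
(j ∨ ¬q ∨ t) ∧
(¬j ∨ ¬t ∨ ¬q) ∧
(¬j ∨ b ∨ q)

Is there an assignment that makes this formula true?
Yes

Yes, the formula is satisfiable.

One satisfying assignment is: t=True, j=False, b=False, p=True, x=False, q=True

Verification: With this assignment, all 18 clauses evaluate to true.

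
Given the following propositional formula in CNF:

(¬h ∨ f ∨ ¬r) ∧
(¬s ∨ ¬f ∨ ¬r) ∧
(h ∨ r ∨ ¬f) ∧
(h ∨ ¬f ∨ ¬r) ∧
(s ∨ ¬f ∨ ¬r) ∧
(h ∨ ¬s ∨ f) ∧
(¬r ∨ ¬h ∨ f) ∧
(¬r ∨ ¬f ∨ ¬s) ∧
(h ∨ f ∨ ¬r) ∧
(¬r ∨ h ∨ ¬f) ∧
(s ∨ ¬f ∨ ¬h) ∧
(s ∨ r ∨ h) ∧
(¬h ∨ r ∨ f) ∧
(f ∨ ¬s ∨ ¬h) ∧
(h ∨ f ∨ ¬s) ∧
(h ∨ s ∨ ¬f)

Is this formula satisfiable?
Yes

Yes, the formula is satisfiable.

One satisfying assignment is: h=True, s=True, r=False, f=True

Verification: With this assignment, all 16 clauses evaluate to true.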